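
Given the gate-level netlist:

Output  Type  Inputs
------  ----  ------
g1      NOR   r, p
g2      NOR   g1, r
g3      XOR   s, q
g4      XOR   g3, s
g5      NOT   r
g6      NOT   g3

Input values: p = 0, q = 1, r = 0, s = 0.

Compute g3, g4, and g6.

g3 = s XOR q = 0 XOR 1 = 1
g4 = g3 XOR s = 1 XOR 0 = 1
g6 = NOT g3 = NOT 1 = 0

g3 = 1; g4 = 1; g6 = 0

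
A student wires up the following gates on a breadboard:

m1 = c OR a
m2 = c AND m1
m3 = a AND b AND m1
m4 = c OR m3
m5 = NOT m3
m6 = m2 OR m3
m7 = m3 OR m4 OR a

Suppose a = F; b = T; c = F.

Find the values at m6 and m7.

m6 = F, m7 = F

m1 = c OR a = F OR F = F
m2 = c AND m1 = F AND F = F
m3 = a AND b AND m1 = F AND T AND F = F
m4 = c OR m3 = F OR F = F
m6 = m2 OR m3 = F OR F = F
m7 = m3 OR m4 OR a = F OR F OR F = F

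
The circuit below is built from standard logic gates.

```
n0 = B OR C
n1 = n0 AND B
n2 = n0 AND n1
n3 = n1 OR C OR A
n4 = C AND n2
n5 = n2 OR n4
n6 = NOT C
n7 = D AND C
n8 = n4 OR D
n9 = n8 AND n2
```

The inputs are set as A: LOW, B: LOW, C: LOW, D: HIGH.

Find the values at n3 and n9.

n3 = LOW, n9 = LOW

n0 = B OR C = LOW OR LOW = LOW
n1 = n0 AND B = LOW AND LOW = LOW
n2 = n0 AND n1 = LOW AND LOW = LOW
n3 = n1 OR C OR A = LOW OR LOW OR LOW = LOW
n4 = C AND n2 = LOW AND LOW = LOW
n8 = n4 OR D = LOW OR HIGH = HIGH
n9 = n8 AND n2 = HIGH AND LOW = LOW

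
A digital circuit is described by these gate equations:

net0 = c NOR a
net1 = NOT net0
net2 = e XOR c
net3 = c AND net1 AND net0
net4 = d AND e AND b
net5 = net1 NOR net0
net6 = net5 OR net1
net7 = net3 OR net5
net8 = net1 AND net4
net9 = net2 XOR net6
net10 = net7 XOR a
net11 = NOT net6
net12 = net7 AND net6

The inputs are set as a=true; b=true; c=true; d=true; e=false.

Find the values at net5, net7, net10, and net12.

net5 = false  net7 = false  net10 = true  net12 = false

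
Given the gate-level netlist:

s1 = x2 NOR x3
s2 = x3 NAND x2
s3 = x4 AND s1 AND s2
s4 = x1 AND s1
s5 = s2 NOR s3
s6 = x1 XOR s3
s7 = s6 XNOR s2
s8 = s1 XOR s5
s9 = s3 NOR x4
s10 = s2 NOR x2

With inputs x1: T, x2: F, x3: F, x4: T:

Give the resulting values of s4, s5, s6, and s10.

s4 = T, s5 = F, s6 = F, s10 = F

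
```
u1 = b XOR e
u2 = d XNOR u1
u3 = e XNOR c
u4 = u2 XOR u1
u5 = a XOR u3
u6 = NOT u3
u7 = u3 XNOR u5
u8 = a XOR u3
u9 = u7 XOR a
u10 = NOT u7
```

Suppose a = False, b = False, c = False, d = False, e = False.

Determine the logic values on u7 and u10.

u3 = e XNOR c = False XNOR False = True
u5 = a XOR u3 = False XOR True = True
u7 = u3 XNOR u5 = True XNOR True = True
u10 = NOT u7 = NOT True = False

u7 = True  u10 = False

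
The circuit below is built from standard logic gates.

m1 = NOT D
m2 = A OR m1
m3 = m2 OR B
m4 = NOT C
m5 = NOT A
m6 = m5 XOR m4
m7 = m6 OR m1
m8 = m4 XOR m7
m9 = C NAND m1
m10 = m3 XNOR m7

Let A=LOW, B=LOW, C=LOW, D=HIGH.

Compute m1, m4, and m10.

m1 = LOW  m4 = HIGH  m10 = HIGH

m1 = NOT D = NOT HIGH = LOW
m2 = A OR m1 = LOW OR LOW = LOW
m3 = m2 OR B = LOW OR LOW = LOW
m4 = NOT C = NOT LOW = HIGH
m5 = NOT A = NOT LOW = HIGH
m6 = m5 XOR m4 = HIGH XOR HIGH = LOW
m7 = m6 OR m1 = LOW OR LOW = LOW
m10 = m3 XNOR m7 = LOW XNOR LOW = HIGH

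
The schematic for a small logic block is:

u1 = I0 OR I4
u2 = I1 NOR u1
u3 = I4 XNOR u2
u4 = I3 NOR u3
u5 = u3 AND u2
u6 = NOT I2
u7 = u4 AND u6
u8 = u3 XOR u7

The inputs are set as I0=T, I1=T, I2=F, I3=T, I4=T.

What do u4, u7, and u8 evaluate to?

u1 = I0 OR I4 = T OR T = T
u2 = I1 NOR u1 = T NOR T = F
u3 = I4 XNOR u2 = T XNOR F = F
u4 = I3 NOR u3 = T NOR F = F
u6 = NOT I2 = NOT F = T
u7 = u4 AND u6 = F AND T = F
u8 = u3 XOR u7 = F XOR F = F

u4 = F  u7 = F  u8 = F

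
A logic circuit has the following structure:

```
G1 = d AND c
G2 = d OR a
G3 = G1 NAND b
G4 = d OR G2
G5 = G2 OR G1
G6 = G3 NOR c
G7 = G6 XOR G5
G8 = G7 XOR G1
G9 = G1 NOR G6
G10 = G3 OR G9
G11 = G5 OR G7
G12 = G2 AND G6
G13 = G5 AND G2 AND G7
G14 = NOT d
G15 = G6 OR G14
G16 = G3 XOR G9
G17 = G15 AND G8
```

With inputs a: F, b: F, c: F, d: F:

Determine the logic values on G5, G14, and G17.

G5 = F  G14 = T  G17 = F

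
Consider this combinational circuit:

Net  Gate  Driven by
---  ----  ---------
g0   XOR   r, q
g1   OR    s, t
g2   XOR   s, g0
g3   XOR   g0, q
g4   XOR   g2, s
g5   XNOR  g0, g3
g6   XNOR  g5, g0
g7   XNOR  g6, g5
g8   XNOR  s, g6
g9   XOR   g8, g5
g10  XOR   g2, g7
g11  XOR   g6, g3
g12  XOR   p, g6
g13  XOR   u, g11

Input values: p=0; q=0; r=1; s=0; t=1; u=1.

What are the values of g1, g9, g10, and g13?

g0 = r XOR q = 1 XOR 0 = 1
g1 = s OR t = 0 OR 1 = 1
g2 = s XOR g0 = 0 XOR 1 = 1
g3 = g0 XOR q = 1 XOR 0 = 1
g5 = g0 XNOR g3 = 1 XNOR 1 = 1
g6 = g5 XNOR g0 = 1 XNOR 1 = 1
g7 = g6 XNOR g5 = 1 XNOR 1 = 1
g8 = s XNOR g6 = 0 XNOR 1 = 0
g9 = g8 XOR g5 = 0 XOR 1 = 1
g10 = g2 XOR g7 = 1 XOR 1 = 0
g11 = g6 XOR g3 = 1 XOR 1 = 0
g13 = u XOR g11 = 1 XOR 0 = 1

g1 = 1  g9 = 1  g10 = 0  g13 = 1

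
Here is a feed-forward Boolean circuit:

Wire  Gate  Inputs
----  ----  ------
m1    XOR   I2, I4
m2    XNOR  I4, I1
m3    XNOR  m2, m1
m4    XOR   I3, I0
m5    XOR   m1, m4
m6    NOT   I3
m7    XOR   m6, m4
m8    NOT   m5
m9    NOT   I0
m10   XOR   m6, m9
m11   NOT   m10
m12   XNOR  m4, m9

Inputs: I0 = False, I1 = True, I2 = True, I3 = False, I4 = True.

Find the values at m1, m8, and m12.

m1 = False, m8 = True, m12 = False

m1 = I2 XOR I4 = True XOR True = False
m4 = I3 XOR I0 = False XOR False = False
m5 = m1 XOR m4 = False XOR False = False
m8 = NOT m5 = NOT False = True
m9 = NOT I0 = NOT False = True
m12 = m4 XNOR m9 = False XNOR True = False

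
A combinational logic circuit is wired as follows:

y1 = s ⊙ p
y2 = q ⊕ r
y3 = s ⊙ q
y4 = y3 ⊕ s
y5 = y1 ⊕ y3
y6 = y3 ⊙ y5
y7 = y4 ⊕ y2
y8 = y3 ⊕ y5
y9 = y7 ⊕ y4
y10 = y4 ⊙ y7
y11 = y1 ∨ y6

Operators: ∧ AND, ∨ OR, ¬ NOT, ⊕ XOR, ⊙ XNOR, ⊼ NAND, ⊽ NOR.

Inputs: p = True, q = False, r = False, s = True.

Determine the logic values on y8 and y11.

y8 = True  y11 = True

y1 = s XNOR p = True XNOR True = True
y3 = s XNOR q = True XNOR False = False
y5 = y1 XOR y3 = True XOR False = True
y6 = y3 XNOR y5 = False XNOR True = False
y8 = y3 XOR y5 = False XOR True = True
y11 = y1 OR y6 = True OR False = True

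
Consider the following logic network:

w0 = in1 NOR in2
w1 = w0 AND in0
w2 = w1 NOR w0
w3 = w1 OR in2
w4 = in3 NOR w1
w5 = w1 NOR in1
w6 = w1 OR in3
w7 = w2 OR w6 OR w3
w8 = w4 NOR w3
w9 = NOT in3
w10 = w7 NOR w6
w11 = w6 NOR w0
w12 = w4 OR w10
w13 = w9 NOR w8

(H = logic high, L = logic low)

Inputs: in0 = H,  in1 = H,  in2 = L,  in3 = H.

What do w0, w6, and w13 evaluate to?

w0 = in1 NOR in2 = H NOR L = L
w1 = w0 AND in0 = L AND H = L
w3 = w1 OR in2 = L OR L = L
w4 = in3 NOR w1 = H NOR L = L
w6 = w1 OR in3 = L OR H = H
w8 = w4 NOR w3 = L NOR L = H
w9 = NOT in3 = NOT H = L
w13 = w9 NOR w8 = L NOR H = L

w0 = L; w6 = H; w13 = L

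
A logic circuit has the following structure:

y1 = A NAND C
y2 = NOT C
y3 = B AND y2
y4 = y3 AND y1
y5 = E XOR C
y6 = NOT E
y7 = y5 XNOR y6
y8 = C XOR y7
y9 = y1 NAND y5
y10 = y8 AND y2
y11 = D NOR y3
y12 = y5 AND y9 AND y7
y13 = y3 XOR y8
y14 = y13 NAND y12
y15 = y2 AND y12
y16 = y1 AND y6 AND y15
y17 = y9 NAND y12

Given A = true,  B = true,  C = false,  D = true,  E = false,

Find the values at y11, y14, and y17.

y1 = A NAND C = true NAND false = true
y2 = NOT C = NOT false = true
y3 = B AND y2 = true AND true = true
y5 = E XOR C = false XOR false = false
y6 = NOT E = NOT false = true
y7 = y5 XNOR y6 = false XNOR true = false
y8 = C XOR y7 = false XOR false = false
y9 = y1 NAND y5 = true NAND false = true
y11 = D NOR y3 = true NOR true = false
y12 = y5 AND y9 AND y7 = false AND true AND false = false
y13 = y3 XOR y8 = true XOR false = true
y14 = y13 NAND y12 = true NAND false = true
y17 = y9 NAND y12 = true NAND false = true

y11 = false, y14 = true, y17 = true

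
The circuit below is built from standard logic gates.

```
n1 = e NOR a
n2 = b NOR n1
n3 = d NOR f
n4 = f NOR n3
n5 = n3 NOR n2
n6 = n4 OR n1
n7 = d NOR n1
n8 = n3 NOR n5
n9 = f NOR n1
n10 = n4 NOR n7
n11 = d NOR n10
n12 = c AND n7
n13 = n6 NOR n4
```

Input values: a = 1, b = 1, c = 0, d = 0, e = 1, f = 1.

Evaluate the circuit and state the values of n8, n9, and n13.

n8 = 0, n9 = 0, n13 = 1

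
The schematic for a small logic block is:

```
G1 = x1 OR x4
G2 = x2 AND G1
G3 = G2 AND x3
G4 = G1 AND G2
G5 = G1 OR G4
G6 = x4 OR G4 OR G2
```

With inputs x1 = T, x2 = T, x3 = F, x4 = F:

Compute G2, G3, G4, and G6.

G2 = T, G3 = F, G4 = T, G6 = T

G1 = x1 OR x4 = T OR F = T
G2 = x2 AND G1 = T AND T = T
G3 = G2 AND x3 = T AND F = F
G4 = G1 AND G2 = T AND T = T
G6 = x4 OR G4 OR G2 = F OR T OR T = T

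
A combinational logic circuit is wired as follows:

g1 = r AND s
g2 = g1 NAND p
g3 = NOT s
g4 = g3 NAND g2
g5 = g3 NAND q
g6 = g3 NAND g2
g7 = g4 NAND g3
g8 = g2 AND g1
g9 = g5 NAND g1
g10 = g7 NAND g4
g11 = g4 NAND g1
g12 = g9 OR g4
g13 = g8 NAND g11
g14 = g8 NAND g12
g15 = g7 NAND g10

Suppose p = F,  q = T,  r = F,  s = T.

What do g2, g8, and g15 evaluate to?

g1 = r AND s = F AND T = F
g2 = g1 NAND p = F NAND F = T
g3 = NOT s = NOT T = F
g4 = g3 NAND g2 = F NAND T = T
g7 = g4 NAND g3 = T NAND F = T
g8 = g2 AND g1 = T AND F = F
g10 = g7 NAND g4 = T NAND T = F
g15 = g7 NAND g10 = T NAND F = T

g2 = T  g8 = F  g15 = T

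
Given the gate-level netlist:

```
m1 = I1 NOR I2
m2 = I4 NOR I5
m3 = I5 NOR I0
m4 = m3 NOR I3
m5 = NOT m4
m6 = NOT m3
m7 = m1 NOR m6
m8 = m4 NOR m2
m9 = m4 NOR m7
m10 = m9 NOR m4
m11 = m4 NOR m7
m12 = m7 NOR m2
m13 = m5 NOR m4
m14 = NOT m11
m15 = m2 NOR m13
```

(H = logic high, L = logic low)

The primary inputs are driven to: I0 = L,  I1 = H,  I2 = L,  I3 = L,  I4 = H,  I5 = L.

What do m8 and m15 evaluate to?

m8 = H  m15 = H

m2 = I4 NOR I5 = H NOR L = L
m3 = I5 NOR I0 = L NOR L = H
m4 = m3 NOR I3 = H NOR L = L
m5 = NOT m4 = NOT L = H
m8 = m4 NOR m2 = L NOR L = H
m13 = m5 NOR m4 = H NOR L = L
m15 = m2 NOR m13 = L NOR L = H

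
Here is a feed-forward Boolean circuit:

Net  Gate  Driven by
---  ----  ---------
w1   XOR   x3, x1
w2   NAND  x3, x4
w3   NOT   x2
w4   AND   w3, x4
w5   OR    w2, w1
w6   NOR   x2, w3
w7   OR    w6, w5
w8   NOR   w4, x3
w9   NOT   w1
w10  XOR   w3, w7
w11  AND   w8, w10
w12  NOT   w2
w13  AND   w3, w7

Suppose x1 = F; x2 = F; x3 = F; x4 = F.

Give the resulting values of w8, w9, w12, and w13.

w8 = T; w9 = T; w12 = F; w13 = T

w1 = x3 XOR x1 = F XOR F = F
w2 = x3 NAND x4 = F NAND F = T
w3 = NOT x2 = NOT F = T
w4 = w3 AND x4 = T AND F = F
w5 = w2 OR w1 = T OR F = T
w6 = x2 NOR w3 = F NOR T = F
w7 = w6 OR w5 = F OR T = T
w8 = w4 NOR x3 = F NOR F = T
w9 = NOT w1 = NOT F = T
w12 = NOT w2 = NOT T = F
w13 = w3 AND w7 = T AND T = T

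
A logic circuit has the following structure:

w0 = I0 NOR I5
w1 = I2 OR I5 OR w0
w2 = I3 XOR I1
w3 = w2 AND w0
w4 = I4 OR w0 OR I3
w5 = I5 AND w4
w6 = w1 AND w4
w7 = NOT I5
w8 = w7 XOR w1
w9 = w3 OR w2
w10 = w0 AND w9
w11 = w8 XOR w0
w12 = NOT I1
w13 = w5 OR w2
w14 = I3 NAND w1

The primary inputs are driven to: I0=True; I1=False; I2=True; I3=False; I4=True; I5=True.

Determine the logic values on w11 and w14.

w11 = True, w14 = True

w0 = I0 NOR I5 = True NOR True = False
w1 = I2 OR I5 OR w0 = True OR True OR False = True
w7 = NOT I5 = NOT True = False
w8 = w7 XOR w1 = False XOR True = True
w11 = w8 XOR w0 = True XOR False = True
w14 = I3 NAND w1 = False NAND True = True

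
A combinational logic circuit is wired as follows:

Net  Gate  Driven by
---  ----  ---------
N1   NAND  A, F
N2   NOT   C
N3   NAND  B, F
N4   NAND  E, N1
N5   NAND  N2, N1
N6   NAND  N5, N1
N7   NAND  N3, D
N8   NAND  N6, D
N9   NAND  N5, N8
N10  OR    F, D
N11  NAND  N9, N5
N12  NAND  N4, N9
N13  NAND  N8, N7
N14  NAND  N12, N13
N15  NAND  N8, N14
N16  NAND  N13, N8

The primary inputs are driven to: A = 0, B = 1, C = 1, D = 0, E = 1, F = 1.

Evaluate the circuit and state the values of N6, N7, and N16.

N6 = 0, N7 = 1, N16 = 1

N1 = A NAND F = 0 NAND 1 = 1
N2 = NOT C = NOT 1 = 0
N3 = B NAND F = 1 NAND 1 = 0
N5 = N2 NAND N1 = 0 NAND 1 = 1
N6 = N5 NAND N1 = 1 NAND 1 = 0
N7 = N3 NAND D = 0 NAND 0 = 1
N8 = N6 NAND D = 0 NAND 0 = 1
N13 = N8 NAND N7 = 1 NAND 1 = 0
N16 = N13 NAND N8 = 0 NAND 1 = 1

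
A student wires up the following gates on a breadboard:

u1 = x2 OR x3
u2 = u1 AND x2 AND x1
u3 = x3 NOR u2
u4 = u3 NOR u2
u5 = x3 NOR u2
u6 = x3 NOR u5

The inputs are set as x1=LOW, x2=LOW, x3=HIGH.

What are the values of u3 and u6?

u1 = x2 OR x3 = LOW OR HIGH = HIGH
u2 = u1 AND x2 AND x1 = HIGH AND LOW AND LOW = LOW
u3 = x3 NOR u2 = HIGH NOR LOW = LOW
u5 = x3 NOR u2 = HIGH NOR LOW = LOW
u6 = x3 NOR u5 = HIGH NOR LOW = LOW

u3 = LOW; u6 = LOW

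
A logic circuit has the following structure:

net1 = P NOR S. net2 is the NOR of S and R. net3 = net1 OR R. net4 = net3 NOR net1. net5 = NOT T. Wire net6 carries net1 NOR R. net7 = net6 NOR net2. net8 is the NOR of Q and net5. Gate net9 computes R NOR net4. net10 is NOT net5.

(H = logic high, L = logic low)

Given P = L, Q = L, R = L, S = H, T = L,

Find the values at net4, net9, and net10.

net4 = H, net9 = L, net10 = L

net1 = P NOR S = L NOR H = L
net3 = net1 OR R = L OR L = L
net4 = net3 NOR net1 = L NOR L = H
net5 = NOT T = NOT L = H
net9 = R NOR net4 = L NOR H = L
net10 = NOT net5 = NOT H = L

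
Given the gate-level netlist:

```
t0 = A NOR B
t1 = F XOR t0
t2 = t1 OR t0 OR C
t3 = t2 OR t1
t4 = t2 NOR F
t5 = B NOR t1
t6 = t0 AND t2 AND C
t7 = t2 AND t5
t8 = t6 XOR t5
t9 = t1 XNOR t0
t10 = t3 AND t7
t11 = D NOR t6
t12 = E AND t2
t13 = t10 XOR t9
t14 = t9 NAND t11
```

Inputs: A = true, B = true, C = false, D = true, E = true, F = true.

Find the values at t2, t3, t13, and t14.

t2 = true  t3 = true  t13 = false  t14 = true

t0 = A NOR B = true NOR true = false
t1 = F XOR t0 = true XOR false = true
t2 = t1 OR t0 OR C = true OR false OR false = true
t3 = t2 OR t1 = true OR true = true
t5 = B NOR t1 = true NOR true = false
t6 = t0 AND t2 AND C = false AND true AND false = false
t7 = t2 AND t5 = true AND false = false
t9 = t1 XNOR t0 = true XNOR false = false
t10 = t3 AND t7 = true AND false = false
t11 = D NOR t6 = true NOR false = false
t13 = t10 XOR t9 = false XOR false = false
t14 = t9 NAND t11 = false NAND false = true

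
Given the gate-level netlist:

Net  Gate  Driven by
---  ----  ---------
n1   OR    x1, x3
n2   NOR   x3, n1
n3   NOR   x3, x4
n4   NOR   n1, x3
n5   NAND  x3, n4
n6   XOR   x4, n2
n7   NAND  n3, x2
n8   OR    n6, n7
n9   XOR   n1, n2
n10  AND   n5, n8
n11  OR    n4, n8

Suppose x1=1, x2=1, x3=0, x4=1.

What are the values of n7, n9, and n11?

n7 = 1, n9 = 1, n11 = 1

n1 = x1 OR x3 = 1 OR 0 = 1
n2 = x3 NOR n1 = 0 NOR 1 = 0
n3 = x3 NOR x4 = 0 NOR 1 = 0
n4 = n1 NOR x3 = 1 NOR 0 = 0
n6 = x4 XOR n2 = 1 XOR 0 = 1
n7 = n3 NAND x2 = 0 NAND 1 = 1
n8 = n6 OR n7 = 1 OR 1 = 1
n9 = n1 XOR n2 = 1 XOR 0 = 1
n11 = n4 OR n8 = 0 OR 1 = 1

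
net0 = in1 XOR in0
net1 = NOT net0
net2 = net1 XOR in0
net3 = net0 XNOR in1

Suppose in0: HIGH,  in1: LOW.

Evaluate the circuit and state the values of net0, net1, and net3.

net0 = HIGH; net1 = LOW; net3 = LOW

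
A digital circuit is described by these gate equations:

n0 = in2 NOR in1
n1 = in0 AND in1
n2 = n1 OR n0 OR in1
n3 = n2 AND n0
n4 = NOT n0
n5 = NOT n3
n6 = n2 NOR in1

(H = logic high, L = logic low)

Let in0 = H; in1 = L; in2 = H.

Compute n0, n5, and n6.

n0 = in2 NOR in1 = H NOR L = L
n1 = in0 AND in1 = H AND L = L
n2 = n1 OR n0 OR in1 = L OR L OR L = L
n3 = n2 AND n0 = L AND L = L
n5 = NOT n3 = NOT L = H
n6 = n2 NOR in1 = L NOR L = H

n0 = L; n5 = H; n6 = H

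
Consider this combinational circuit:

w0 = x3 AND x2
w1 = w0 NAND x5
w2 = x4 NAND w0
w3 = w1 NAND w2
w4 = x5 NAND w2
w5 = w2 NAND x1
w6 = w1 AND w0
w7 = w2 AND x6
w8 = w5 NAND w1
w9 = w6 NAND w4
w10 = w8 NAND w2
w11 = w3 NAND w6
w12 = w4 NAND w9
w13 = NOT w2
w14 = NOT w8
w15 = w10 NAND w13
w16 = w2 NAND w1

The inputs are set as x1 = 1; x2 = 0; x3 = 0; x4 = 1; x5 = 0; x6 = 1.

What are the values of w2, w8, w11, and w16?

w2 = 1, w8 = 1, w11 = 1, w16 = 0

w0 = x3 AND x2 = 0 AND 0 = 0
w1 = w0 NAND x5 = 0 NAND 0 = 1
w2 = x4 NAND w0 = 1 NAND 0 = 1
w3 = w1 NAND w2 = 1 NAND 1 = 0
w5 = w2 NAND x1 = 1 NAND 1 = 0
w6 = w1 AND w0 = 1 AND 0 = 0
w8 = w5 NAND w1 = 0 NAND 1 = 1
w11 = w3 NAND w6 = 0 NAND 0 = 1
w16 = w2 NAND w1 = 1 NAND 1 = 0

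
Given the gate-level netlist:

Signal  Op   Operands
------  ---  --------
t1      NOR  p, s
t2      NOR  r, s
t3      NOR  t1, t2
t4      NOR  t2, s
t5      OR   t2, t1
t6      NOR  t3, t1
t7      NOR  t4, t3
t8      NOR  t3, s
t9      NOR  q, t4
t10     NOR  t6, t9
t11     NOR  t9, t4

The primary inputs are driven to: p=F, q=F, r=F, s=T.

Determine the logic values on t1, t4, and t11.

t1 = F; t4 = F; t11 = F

t1 = p NOR s = F NOR T = F
t2 = r NOR s = F NOR T = F
t4 = t2 NOR s = F NOR T = F
t9 = q NOR t4 = F NOR F = T
t11 = t9 NOR t4 = T NOR F = F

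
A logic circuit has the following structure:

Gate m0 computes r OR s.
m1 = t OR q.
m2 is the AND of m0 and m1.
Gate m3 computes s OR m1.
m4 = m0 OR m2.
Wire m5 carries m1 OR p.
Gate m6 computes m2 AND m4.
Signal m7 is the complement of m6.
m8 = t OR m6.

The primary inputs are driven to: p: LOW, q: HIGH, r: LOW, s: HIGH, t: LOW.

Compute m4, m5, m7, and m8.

m4 = HIGH, m5 = HIGH, m7 = LOW, m8 = HIGH

m0 = r OR s = LOW OR HIGH = HIGH
m1 = t OR q = LOW OR HIGH = HIGH
m2 = m0 AND m1 = HIGH AND HIGH = HIGH
m4 = m0 OR m2 = HIGH OR HIGH = HIGH
m5 = m1 OR p = HIGH OR LOW = HIGH
m6 = m2 AND m4 = HIGH AND HIGH = HIGH
m7 = NOT m6 = NOT HIGH = LOW
m8 = t OR m6 = LOW OR HIGH = HIGH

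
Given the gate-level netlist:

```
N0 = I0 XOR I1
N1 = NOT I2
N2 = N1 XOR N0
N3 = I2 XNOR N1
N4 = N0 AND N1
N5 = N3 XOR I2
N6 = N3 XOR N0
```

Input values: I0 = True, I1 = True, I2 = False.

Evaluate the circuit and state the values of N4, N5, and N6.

N4 = False  N5 = False  N6 = False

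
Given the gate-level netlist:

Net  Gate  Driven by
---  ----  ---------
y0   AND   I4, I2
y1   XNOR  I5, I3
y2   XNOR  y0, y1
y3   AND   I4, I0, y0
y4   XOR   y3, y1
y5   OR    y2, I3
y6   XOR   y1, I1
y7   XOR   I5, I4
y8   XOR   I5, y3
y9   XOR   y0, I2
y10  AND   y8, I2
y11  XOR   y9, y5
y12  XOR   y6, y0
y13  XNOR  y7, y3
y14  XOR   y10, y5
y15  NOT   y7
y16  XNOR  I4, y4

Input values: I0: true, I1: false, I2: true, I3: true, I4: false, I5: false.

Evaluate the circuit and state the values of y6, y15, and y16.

y6 = false, y15 = true, y16 = true

y0 = I4 AND I2 = false AND true = false
y1 = I5 XNOR I3 = false XNOR true = false
y3 = I4 AND I0 AND y0 = false AND true AND false = false
y4 = y3 XOR y1 = false XOR false = false
y6 = y1 XOR I1 = false XOR false = false
y7 = I5 XOR I4 = false XOR false = false
y15 = NOT y7 = NOT false = true
y16 = I4 XNOR y4 = false XNOR false = true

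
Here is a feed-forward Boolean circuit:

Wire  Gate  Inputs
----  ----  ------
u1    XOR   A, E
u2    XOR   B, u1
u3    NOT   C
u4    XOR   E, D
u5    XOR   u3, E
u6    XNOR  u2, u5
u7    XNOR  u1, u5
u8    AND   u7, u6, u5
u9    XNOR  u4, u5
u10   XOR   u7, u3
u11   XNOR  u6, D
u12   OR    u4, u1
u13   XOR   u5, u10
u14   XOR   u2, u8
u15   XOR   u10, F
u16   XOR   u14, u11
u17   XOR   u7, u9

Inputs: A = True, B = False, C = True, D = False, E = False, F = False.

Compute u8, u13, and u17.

u8 = False, u13 = False, u17 = True

u1 = A XOR E = True XOR False = True
u2 = B XOR u1 = False XOR True = True
u3 = NOT C = NOT True = False
u4 = E XOR D = False XOR False = False
u5 = u3 XOR E = False XOR False = False
u6 = u2 XNOR u5 = True XNOR False = False
u7 = u1 XNOR u5 = True XNOR False = False
u8 = u7 AND u6 AND u5 = False AND False AND False = False
u9 = u4 XNOR u5 = False XNOR False = True
u10 = u7 XOR u3 = False XOR False = False
u13 = u5 XOR u10 = False XOR False = False
u17 = u7 XOR u9 = False XOR True = True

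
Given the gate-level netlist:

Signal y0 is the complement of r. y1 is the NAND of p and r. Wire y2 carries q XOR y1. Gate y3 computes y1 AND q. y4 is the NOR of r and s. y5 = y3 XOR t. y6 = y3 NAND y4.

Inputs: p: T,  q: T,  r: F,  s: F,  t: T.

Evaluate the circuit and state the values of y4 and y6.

y4 = T, y6 = F

y1 = p NAND r = T NAND F = T
y3 = y1 AND q = T AND T = T
y4 = r NOR s = F NOR F = T
y6 = y3 NAND y4 = T NAND T = F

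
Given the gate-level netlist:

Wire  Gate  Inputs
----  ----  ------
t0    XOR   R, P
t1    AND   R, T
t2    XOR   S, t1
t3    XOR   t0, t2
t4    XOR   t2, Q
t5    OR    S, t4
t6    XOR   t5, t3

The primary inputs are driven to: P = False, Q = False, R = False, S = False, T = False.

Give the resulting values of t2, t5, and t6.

t0 = R XOR P = False XOR False = False
t1 = R AND T = False AND False = False
t2 = S XOR t1 = False XOR False = False
t3 = t0 XOR t2 = False XOR False = False
t4 = t2 XOR Q = False XOR False = False
t5 = S OR t4 = False OR False = False
t6 = t5 XOR t3 = False XOR False = False

t2 = False, t5 = False, t6 = False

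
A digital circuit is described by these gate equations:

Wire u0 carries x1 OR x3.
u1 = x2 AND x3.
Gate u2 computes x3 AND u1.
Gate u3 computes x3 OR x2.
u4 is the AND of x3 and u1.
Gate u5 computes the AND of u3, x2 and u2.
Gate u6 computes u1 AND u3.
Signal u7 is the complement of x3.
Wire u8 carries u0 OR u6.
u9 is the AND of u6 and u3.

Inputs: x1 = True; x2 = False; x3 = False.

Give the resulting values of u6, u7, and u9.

u6 = False; u7 = True; u9 = False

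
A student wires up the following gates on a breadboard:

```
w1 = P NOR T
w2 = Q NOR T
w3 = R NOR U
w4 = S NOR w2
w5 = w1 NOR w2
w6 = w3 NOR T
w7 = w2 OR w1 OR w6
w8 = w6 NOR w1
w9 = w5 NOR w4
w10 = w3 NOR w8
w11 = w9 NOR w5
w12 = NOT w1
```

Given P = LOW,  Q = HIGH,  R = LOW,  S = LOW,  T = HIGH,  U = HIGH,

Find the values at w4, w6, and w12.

w4 = HIGH, w6 = LOW, w12 = HIGH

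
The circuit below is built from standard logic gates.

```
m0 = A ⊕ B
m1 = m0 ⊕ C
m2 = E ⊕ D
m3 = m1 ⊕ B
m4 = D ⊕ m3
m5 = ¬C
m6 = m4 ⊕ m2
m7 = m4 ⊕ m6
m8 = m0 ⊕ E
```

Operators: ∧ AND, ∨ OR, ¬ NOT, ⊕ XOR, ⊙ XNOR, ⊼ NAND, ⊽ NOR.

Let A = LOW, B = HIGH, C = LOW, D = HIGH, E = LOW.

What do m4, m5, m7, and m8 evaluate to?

m0 = A XOR B = LOW XOR HIGH = HIGH
m1 = m0 XOR C = HIGH XOR LOW = HIGH
m2 = E XOR D = LOW XOR HIGH = HIGH
m3 = m1 XOR B = HIGH XOR HIGH = LOW
m4 = D XOR m3 = HIGH XOR LOW = HIGH
m5 = NOT C = NOT LOW = HIGH
m6 = m4 XOR m2 = HIGH XOR HIGH = LOW
m7 = m4 XOR m6 = HIGH XOR LOW = HIGH
m8 = m0 XOR E = HIGH XOR LOW = HIGH

m4 = HIGH  m5 = HIGH  m7 = HIGH  m8 = HIGH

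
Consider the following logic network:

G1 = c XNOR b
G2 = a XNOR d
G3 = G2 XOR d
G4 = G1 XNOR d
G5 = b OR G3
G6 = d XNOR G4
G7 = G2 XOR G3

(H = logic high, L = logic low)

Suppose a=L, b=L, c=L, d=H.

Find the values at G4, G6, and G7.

G4 = H  G6 = H  G7 = H

G1 = c XNOR b = L XNOR L = H
G2 = a XNOR d = L XNOR H = L
G3 = G2 XOR d = L XOR H = H
G4 = G1 XNOR d = H XNOR H = H
G6 = d XNOR G4 = H XNOR H = H
G7 = G2 XOR G3 = L XOR H = H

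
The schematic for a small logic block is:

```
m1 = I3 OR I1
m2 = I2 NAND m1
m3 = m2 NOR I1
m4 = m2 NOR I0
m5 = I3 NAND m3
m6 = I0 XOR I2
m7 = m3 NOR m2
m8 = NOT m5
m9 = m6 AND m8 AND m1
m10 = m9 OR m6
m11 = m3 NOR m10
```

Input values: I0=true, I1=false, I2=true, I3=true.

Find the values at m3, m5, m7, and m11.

m3 = true, m5 = false, m7 = false, m11 = false

m1 = I3 OR I1 = true OR false = true
m2 = I2 NAND m1 = true NAND true = false
m3 = m2 NOR I1 = false NOR false = true
m5 = I3 NAND m3 = true NAND true = false
m6 = I0 XOR I2 = true XOR true = false
m7 = m3 NOR m2 = true NOR false = false
m8 = NOT m5 = NOT false = true
m9 = m6 AND m8 AND m1 = false AND true AND true = false
m10 = m9 OR m6 = false OR false = false
m11 = m3 NOR m10 = true NOR false = false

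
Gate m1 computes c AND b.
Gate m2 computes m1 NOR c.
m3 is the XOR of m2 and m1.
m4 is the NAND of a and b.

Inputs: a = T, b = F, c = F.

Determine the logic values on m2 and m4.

m2 = T  m4 = T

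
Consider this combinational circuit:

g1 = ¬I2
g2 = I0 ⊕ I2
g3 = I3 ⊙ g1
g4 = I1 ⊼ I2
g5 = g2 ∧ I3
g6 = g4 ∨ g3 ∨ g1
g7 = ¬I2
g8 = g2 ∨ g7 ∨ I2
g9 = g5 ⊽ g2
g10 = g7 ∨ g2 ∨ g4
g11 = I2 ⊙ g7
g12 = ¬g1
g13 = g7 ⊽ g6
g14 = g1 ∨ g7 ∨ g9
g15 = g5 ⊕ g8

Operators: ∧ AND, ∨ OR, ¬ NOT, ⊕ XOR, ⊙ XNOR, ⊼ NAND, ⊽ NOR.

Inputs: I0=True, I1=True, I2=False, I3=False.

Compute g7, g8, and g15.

g7 = True; g8 = True; g15 = True

g2 = I0 XOR I2 = True XOR False = True
g5 = g2 AND I3 = True AND False = False
g7 = NOT I2 = NOT False = True
g8 = g2 OR g7 OR I2 = True OR True OR False = True
g15 = g5 XOR g8 = False XOR True = True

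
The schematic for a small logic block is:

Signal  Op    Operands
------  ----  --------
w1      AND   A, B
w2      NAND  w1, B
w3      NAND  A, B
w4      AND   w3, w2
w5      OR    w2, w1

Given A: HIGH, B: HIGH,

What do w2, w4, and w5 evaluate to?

w2 = LOW; w4 = LOW; w5 = HIGH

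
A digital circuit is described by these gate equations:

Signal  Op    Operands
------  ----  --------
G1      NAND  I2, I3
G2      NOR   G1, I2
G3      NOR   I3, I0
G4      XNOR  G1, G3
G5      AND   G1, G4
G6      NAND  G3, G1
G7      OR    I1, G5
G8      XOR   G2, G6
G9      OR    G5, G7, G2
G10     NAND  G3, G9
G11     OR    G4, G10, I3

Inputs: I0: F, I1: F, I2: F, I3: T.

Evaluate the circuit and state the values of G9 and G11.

G9 = F  G11 = T

G1 = I2 NAND I3 = F NAND T = T
G2 = G1 NOR I2 = T NOR F = F
G3 = I3 NOR I0 = T NOR F = F
G4 = G1 XNOR G3 = T XNOR F = F
G5 = G1 AND G4 = T AND F = F
G7 = I1 OR G5 = F OR F = F
G9 = G5 OR G7 OR G2 = F OR F OR F = F
G10 = G3 NAND G9 = F NAND F = T
G11 = G4 OR G10 OR I3 = F OR T OR T = T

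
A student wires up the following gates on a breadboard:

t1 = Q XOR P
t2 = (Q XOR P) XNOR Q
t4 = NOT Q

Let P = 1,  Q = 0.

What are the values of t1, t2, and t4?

t1 = 0 XOR 1 = 1
t2 = (0 XOR 1) XNOR 0 = 0
t4 = NOT 0 = 1

t1 = 1; t2 = 0; t4 = 1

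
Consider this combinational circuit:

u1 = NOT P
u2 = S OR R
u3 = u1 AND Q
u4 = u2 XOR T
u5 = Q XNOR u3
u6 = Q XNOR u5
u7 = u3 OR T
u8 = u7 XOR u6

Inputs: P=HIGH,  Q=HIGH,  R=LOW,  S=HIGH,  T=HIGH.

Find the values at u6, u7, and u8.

u1 = NOT P = NOT HIGH = LOW
u3 = u1 AND Q = LOW AND HIGH = LOW
u5 = Q XNOR u3 = HIGH XNOR LOW = LOW
u6 = Q XNOR u5 = HIGH XNOR LOW = LOW
u7 = u3 OR T = LOW OR HIGH = HIGH
u8 = u7 XOR u6 = HIGH XOR LOW = HIGH

u6 = LOW, u7 = HIGH, u8 = HIGH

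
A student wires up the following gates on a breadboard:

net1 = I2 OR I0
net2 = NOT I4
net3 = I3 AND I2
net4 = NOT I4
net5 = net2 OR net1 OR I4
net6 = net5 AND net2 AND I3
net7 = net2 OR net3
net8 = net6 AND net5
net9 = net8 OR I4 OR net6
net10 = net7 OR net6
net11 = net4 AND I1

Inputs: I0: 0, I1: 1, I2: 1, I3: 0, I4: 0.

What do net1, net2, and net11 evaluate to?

net1 = 1, net2 = 1, net11 = 1

net1 = I2 OR I0 = 1 OR 0 = 1
net2 = NOT I4 = NOT 0 = 1
net4 = NOT I4 = NOT 0 = 1
net11 = net4 AND I1 = 1 AND 1 = 1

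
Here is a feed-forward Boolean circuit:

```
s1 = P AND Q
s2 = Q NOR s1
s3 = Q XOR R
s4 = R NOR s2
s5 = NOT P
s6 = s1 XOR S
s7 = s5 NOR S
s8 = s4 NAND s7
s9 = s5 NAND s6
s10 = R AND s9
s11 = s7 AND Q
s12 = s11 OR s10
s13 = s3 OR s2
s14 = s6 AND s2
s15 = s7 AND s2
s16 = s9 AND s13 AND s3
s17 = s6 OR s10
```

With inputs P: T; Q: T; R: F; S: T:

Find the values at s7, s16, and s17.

s1 = P AND Q = T AND T = T
s2 = Q NOR s1 = T NOR T = F
s3 = Q XOR R = T XOR F = T
s5 = NOT P = NOT T = F
s6 = s1 XOR S = T XOR T = F
s7 = s5 NOR S = F NOR T = F
s9 = s5 NAND s6 = F NAND F = T
s10 = R AND s9 = F AND T = F
s13 = s3 OR s2 = T OR F = T
s16 = s9 AND s13 AND s3 = T AND T AND T = T
s17 = s6 OR s10 = F OR F = F

s7 = F  s16 = T  s17 = F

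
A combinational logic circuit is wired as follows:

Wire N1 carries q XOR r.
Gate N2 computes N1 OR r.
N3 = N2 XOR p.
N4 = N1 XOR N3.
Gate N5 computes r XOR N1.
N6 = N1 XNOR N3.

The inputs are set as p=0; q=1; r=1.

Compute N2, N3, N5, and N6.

N2 = 1; N3 = 1; N5 = 1; N6 = 0

N1 = q XOR r = 1 XOR 1 = 0
N2 = N1 OR r = 0 OR 1 = 1
N3 = N2 XOR p = 1 XOR 0 = 1
N5 = r XOR N1 = 1 XOR 0 = 1
N6 = N1 XNOR N3 = 0 XNOR 1 = 0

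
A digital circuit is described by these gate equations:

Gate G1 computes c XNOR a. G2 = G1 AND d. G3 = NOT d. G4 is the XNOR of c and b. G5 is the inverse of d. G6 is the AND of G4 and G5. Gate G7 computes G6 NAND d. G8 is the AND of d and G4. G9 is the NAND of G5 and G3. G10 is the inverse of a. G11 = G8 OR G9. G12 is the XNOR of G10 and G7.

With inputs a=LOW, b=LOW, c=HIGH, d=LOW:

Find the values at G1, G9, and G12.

G1 = c XNOR a = HIGH XNOR LOW = LOW
G3 = NOT d = NOT LOW = HIGH
G4 = c XNOR b = HIGH XNOR LOW = LOW
G5 = NOT d = NOT LOW = HIGH
G6 = G4 AND G5 = LOW AND HIGH = LOW
G7 = G6 NAND d = LOW NAND LOW = HIGH
G9 = G5 NAND G3 = HIGH NAND HIGH = LOW
G10 = NOT a = NOT LOW = HIGH
G12 = G10 XNOR G7 = HIGH XNOR HIGH = HIGH

G1 = LOW, G9 = LOW, G12 = HIGH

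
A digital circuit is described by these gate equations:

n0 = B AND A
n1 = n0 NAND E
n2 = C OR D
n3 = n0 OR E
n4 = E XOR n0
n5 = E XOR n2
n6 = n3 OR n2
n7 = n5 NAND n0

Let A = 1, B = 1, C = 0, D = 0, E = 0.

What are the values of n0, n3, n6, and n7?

n0 = B AND A = 1 AND 1 = 1
n2 = C OR D = 0 OR 0 = 0
n3 = n0 OR E = 1 OR 0 = 1
n5 = E XOR n2 = 0 XOR 0 = 0
n6 = n3 OR n2 = 1 OR 0 = 1
n7 = n5 NAND n0 = 0 NAND 1 = 1

n0 = 1, n3 = 1, n6 = 1, n7 = 1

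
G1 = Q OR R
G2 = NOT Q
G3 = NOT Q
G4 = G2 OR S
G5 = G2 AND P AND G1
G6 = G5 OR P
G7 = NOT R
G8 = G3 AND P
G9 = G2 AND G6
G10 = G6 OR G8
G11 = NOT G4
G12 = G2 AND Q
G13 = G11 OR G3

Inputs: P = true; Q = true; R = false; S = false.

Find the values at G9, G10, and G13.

G1 = Q OR R = true OR false = true
G2 = NOT Q = NOT true = false
G3 = NOT Q = NOT true = false
G4 = G2 OR S = false OR false = false
G5 = G2 AND P AND G1 = false AND true AND true = false
G6 = G5 OR P = false OR true = true
G8 = G3 AND P = false AND true = false
G9 = G2 AND G6 = false AND true = false
G10 = G6 OR G8 = true OR false = true
G11 = NOT G4 = NOT false = true
G13 = G11 OR G3 = true OR false = true

G9 = false; G10 = true; G13 = true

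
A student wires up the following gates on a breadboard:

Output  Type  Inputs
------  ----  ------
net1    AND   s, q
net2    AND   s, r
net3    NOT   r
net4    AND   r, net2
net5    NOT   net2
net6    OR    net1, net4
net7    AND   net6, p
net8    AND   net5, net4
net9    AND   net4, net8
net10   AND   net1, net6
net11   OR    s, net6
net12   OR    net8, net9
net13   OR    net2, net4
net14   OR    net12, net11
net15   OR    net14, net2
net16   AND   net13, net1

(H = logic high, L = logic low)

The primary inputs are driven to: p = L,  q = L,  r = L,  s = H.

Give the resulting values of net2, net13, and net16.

net2 = L; net13 = L; net16 = L

net1 = s AND q = H AND L = L
net2 = s AND r = H AND L = L
net4 = r AND net2 = L AND L = L
net13 = net2 OR net4 = L OR L = L
net16 = net13 AND net1 = L AND L = L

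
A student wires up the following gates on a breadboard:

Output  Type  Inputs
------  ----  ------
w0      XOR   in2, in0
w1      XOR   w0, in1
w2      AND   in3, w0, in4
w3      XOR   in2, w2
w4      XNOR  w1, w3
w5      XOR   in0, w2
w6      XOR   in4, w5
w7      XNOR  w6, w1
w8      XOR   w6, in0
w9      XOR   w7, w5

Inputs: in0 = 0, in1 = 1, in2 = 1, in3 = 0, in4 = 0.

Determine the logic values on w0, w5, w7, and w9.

w0 = in2 XOR in0 = 1 XOR 0 = 1
w1 = w0 XOR in1 = 1 XOR 1 = 0
w2 = in3 AND w0 AND in4 = 0 AND 1 AND 0 = 0
w5 = in0 XOR w2 = 0 XOR 0 = 0
w6 = in4 XOR w5 = 0 XOR 0 = 0
w7 = w6 XNOR w1 = 0 XNOR 0 = 1
w9 = w7 XOR w5 = 1 XOR 0 = 1

w0 = 1, w5 = 0, w7 = 1, w9 = 1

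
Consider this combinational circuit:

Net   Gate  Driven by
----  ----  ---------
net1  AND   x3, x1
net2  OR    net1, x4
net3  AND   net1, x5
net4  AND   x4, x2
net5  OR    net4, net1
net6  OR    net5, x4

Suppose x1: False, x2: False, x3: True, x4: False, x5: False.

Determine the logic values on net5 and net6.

net5 = False, net6 = False

net1 = x3 AND x1 = True AND False = False
net4 = x4 AND x2 = False AND False = False
net5 = net4 OR net1 = False OR False = False
net6 = net5 OR x4 = False OR False = False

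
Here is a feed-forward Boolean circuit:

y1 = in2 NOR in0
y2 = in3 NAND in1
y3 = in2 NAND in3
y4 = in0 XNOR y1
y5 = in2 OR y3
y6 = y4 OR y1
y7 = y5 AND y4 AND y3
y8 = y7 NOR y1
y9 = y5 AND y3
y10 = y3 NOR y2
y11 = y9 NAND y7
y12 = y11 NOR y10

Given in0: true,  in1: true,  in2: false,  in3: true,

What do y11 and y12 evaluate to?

y11 = true; y12 = false

y1 = in2 NOR in0 = false NOR true = false
y2 = in3 NAND in1 = true NAND true = false
y3 = in2 NAND in3 = false NAND true = true
y4 = in0 XNOR y1 = true XNOR false = false
y5 = in2 OR y3 = false OR true = true
y7 = y5 AND y4 AND y3 = true AND false AND true = false
y9 = y5 AND y3 = true AND true = true
y10 = y3 NOR y2 = true NOR false = false
y11 = y9 NAND y7 = true NAND false = true
y12 = y11 NOR y10 = true NOR false = false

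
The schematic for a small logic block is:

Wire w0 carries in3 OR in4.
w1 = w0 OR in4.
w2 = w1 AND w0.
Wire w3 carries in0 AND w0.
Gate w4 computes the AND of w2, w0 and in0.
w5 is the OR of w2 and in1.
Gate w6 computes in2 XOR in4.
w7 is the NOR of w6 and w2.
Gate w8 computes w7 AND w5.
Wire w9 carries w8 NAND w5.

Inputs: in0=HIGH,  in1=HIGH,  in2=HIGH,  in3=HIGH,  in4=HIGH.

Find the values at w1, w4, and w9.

w1 = HIGH  w4 = HIGH  w9 = HIGH

w0 = in3 OR in4 = HIGH OR HIGH = HIGH
w1 = w0 OR in4 = HIGH OR HIGH = HIGH
w2 = w1 AND w0 = HIGH AND HIGH = HIGH
w4 = w2 AND w0 AND in0 = HIGH AND HIGH AND HIGH = HIGH
w5 = w2 OR in1 = HIGH OR HIGH = HIGH
w6 = in2 XOR in4 = HIGH XOR HIGH = LOW
w7 = w6 NOR w2 = LOW NOR HIGH = LOW
w8 = w7 AND w5 = LOW AND HIGH = LOW
w9 = w8 NAND w5 = LOW NAND HIGH = HIGH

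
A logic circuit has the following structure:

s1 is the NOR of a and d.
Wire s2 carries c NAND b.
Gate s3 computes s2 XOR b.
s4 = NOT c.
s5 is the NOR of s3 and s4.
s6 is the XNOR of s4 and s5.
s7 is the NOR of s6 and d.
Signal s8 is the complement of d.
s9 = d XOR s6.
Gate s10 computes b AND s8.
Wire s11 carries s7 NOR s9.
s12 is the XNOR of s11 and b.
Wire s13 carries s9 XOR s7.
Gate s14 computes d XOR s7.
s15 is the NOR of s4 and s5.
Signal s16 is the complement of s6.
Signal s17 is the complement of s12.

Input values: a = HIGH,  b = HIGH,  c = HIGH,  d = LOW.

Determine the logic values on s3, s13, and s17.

s3 = HIGH, s13 = HIGH, s17 = HIGH

s2 = c NAND b = HIGH NAND HIGH = LOW
s3 = s2 XOR b = LOW XOR HIGH = HIGH
s4 = NOT c = NOT HIGH = LOW
s5 = s3 NOR s4 = HIGH NOR LOW = LOW
s6 = s4 XNOR s5 = LOW XNOR LOW = HIGH
s7 = s6 NOR d = HIGH NOR LOW = LOW
s9 = d XOR s6 = LOW XOR HIGH = HIGH
s11 = s7 NOR s9 = LOW NOR HIGH = LOW
s12 = s11 XNOR b = LOW XNOR HIGH = LOW
s13 = s9 XOR s7 = HIGH XOR LOW = HIGH
s17 = NOT s12 = NOT LOW = HIGH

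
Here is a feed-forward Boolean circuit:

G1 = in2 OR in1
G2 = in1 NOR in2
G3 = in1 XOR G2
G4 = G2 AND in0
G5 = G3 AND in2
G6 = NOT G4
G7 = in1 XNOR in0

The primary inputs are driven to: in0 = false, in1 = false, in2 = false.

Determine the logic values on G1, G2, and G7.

G1 = false, G2 = true, G7 = true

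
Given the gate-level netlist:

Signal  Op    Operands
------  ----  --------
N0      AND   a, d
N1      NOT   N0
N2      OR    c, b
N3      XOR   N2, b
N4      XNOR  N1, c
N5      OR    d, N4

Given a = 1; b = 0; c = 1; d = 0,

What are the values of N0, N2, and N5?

N0 = a AND d = 1 AND 0 = 0
N1 = NOT N0 = NOT 0 = 1
N2 = c OR b = 1 OR 0 = 1
N4 = N1 XNOR c = 1 XNOR 1 = 1
N5 = d OR N4 = 0 OR 1 = 1

N0 = 0; N2 = 1; N5 = 1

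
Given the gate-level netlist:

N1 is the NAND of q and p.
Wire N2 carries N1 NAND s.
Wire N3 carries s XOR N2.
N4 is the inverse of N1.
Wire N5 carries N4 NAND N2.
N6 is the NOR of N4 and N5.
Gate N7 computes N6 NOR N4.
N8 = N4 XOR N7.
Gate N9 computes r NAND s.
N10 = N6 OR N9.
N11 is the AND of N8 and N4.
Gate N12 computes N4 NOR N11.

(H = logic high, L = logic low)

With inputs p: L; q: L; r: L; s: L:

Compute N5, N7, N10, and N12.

N5 = H  N7 = H  N10 = H  N12 = H

N1 = q NAND p = L NAND L = H
N2 = N1 NAND s = H NAND L = H
N4 = NOT N1 = NOT H = L
N5 = N4 NAND N2 = L NAND H = H
N6 = N4 NOR N5 = L NOR H = L
N7 = N6 NOR N4 = L NOR L = H
N8 = N4 XOR N7 = L XOR H = H
N9 = r NAND s = L NAND L = H
N10 = N6 OR N9 = L OR H = H
N11 = N8 AND N4 = H AND L = L
N12 = N4 NOR N11 = L NOR L = H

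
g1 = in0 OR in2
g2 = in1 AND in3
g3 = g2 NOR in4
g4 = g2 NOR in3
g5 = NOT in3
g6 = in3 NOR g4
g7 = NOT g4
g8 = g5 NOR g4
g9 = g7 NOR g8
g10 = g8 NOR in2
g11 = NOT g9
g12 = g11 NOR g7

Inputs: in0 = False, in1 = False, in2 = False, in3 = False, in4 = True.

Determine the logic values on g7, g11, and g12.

g7 = False, g11 = False, g12 = True

g2 = in1 AND in3 = False AND False = False
g4 = g2 NOR in3 = False NOR False = True
g5 = NOT in3 = NOT False = True
g7 = NOT g4 = NOT True = False
g8 = g5 NOR g4 = True NOR True = False
g9 = g7 NOR g8 = False NOR False = True
g11 = NOT g9 = NOT True = False
g12 = g11 NOR g7 = False NOR False = True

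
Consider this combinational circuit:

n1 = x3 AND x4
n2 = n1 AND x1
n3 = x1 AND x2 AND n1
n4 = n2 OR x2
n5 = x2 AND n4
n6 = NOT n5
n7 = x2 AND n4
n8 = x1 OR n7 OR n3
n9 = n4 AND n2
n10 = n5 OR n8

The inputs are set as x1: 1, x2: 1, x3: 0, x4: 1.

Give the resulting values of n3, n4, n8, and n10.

n1 = x3 AND x4 = 0 AND 1 = 0
n2 = n1 AND x1 = 0 AND 1 = 0
n3 = x1 AND x2 AND n1 = 1 AND 1 AND 0 = 0
n4 = n2 OR x2 = 0 OR 1 = 1
n5 = x2 AND n4 = 1 AND 1 = 1
n7 = x2 AND n4 = 1 AND 1 = 1
n8 = x1 OR n7 OR n3 = 1 OR 1 OR 0 = 1
n10 = n5 OR n8 = 1 OR 1 = 1

n3 = 0  n4 = 1  n8 = 1  n10 = 1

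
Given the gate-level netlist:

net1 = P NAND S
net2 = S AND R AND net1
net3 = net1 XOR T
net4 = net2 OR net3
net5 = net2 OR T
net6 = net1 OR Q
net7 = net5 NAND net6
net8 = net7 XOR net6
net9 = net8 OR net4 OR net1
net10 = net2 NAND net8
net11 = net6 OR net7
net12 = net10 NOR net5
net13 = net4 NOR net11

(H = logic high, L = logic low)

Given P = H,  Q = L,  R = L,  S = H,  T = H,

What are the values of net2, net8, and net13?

net2 = L, net8 = H, net13 = L

net1 = P NAND S = H NAND H = L
net2 = S AND R AND net1 = H AND L AND L = L
net3 = net1 XOR T = L XOR H = H
net4 = net2 OR net3 = L OR H = H
net5 = net2 OR T = L OR H = H
net6 = net1 OR Q = L OR L = L
net7 = net5 NAND net6 = H NAND L = H
net8 = net7 XOR net6 = H XOR L = H
net11 = net6 OR net7 = L OR H = H
net13 = net4 NOR net11 = H NOR H = L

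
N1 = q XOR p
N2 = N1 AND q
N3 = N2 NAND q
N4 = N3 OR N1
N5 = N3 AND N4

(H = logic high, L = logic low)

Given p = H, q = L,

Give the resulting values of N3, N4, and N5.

N3 = H, N4 = H, N5 = H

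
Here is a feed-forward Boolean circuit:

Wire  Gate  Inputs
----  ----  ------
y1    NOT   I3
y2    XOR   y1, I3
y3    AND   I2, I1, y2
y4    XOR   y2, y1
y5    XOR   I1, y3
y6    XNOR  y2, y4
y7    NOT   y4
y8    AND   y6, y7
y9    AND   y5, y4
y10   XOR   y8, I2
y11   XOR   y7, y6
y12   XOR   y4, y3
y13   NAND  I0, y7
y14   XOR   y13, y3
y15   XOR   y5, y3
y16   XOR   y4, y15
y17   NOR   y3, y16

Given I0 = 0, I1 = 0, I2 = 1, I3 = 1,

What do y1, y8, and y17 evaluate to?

y1 = 0, y8 = 0, y17 = 0

y1 = NOT I3 = NOT 1 = 0
y2 = y1 XOR I3 = 0 XOR 1 = 1
y3 = I2 AND I1 AND y2 = 1 AND 0 AND 1 = 0
y4 = y2 XOR y1 = 1 XOR 0 = 1
y5 = I1 XOR y3 = 0 XOR 0 = 0
y6 = y2 XNOR y4 = 1 XNOR 1 = 1
y7 = NOT y4 = NOT 1 = 0
y8 = y6 AND y7 = 1 AND 0 = 0
y15 = y5 XOR y3 = 0 XOR 0 = 0
y16 = y4 XOR y15 = 1 XOR 0 = 1
y17 = y3 NOR y16 = 0 NOR 1 = 0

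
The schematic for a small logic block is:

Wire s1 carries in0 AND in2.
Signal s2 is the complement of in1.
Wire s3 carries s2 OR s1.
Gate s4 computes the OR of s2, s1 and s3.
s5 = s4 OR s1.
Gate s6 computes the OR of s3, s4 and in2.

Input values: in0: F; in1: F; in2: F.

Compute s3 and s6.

s3 = T; s6 = T

s1 = in0 AND in2 = F AND F = F
s2 = NOT in1 = NOT F = T
s3 = s2 OR s1 = T OR F = T
s4 = s2 OR s1 OR s3 = T OR F OR T = T
s6 = s3 OR s4 OR in2 = T OR T OR F = T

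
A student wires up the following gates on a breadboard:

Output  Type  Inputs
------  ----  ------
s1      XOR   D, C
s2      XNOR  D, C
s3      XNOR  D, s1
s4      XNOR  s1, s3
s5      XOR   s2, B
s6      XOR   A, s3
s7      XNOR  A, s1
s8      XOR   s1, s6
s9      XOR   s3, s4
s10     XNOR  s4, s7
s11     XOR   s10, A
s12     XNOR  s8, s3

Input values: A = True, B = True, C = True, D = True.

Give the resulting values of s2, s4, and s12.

s2 = True, s4 = True, s12 = False

s1 = D XOR C = True XOR True = False
s2 = D XNOR C = True XNOR True = True
s3 = D XNOR s1 = True XNOR False = False
s4 = s1 XNOR s3 = False XNOR False = True
s6 = A XOR s3 = True XOR False = True
s8 = s1 XOR s6 = False XOR True = True
s12 = s8 XNOR s3 = True XNOR False = False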